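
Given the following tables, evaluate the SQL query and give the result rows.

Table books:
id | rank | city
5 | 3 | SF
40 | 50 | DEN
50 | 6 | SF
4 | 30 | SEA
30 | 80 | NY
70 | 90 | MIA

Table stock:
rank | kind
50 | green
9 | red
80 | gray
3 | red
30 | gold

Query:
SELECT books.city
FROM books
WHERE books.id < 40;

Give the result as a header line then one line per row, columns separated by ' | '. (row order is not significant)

After WHERE (3 rows):
books.id | books.rank | books.city
5 | 3 | SF
4 | 30 | SEA
30 | 80 | NY
After SELECT (3 rows):
books.city
SF
SEA
NY

== RESULT ==
books.city
SF
SEA
NY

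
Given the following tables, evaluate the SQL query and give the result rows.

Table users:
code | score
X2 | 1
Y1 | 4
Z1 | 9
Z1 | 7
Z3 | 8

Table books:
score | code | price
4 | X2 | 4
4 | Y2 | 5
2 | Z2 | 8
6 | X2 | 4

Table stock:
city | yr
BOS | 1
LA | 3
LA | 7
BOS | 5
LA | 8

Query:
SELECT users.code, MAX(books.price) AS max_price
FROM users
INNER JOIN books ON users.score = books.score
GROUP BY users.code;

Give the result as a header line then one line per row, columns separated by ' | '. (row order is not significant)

After JOIN books (2 rows):
users.code | users.score | books.score | books.code | books.price
Y1 | 4 | 4 | X2 | 4
Y1 | 4 | 4 | Y2 | 5
After GROUP BY (1 rows):
users.code | max_price
Y1 | 5

== RESULT ==
users.code | max_price
Y1 | 5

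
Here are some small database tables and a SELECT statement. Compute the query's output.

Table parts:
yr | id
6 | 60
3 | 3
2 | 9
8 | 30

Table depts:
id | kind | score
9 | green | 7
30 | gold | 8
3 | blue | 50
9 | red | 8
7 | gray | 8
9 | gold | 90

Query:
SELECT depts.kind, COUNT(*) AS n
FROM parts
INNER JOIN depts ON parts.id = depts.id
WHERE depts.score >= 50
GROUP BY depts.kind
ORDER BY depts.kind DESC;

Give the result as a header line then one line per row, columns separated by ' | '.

After JOIN depts (5 rows):
parts.yr | parts.id | depts.id | depts.kind | depts.score
3 | 3 | 3 | blue | 50
2 | 9 | 9 | green | 7
2 | 9 | 9 | red | 8
2 | 9 | 9 | gold | 90
8 | 30 | 30 | gold | 8
After WHERE (2 rows):
parts.yr | parts.id | depts.id | depts.kind | depts.score
3 | 3 | 3 | blue | 50
2 | 9 | 9 | gold | 90
After GROUP BY (2 rows):
depts.kind | n
blue | 1
gold | 1
After ORDER BY (2 rows):
depts.kind | n
gold | 1
blue | 1

== RESULT ==
depts.kind | n
gold | 1
blue | 1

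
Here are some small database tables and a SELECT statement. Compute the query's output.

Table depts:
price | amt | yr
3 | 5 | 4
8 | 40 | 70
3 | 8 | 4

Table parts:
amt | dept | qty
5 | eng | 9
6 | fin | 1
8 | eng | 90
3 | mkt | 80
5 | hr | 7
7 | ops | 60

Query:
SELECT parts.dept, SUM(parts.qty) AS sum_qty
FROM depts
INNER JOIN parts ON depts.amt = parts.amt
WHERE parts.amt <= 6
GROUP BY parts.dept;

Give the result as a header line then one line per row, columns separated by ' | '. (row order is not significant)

After JOIN parts (3 rows):
depts.price | depts.amt | depts.yr | parts.amt | parts.dept | parts.qty
3 | 5 | 4 | 5 | eng | 9
3 | 5 | 4 | 5 | hr | 7
3 | 8 | 4 | 8 | eng | 90
After WHERE (2 rows):
depts.price | depts.amt | depts.yr | parts.amt | parts.dept | parts.qty
3 | 5 | 4 | 5 | eng | 9
3 | 5 | 4 | 5 | hr | 7
After GROUP BY (2 rows):
parts.dept | sum_qty
eng | 9
hr | 7

== RESULT ==
parts.dept | sum_qty
eng | 9
hr | 7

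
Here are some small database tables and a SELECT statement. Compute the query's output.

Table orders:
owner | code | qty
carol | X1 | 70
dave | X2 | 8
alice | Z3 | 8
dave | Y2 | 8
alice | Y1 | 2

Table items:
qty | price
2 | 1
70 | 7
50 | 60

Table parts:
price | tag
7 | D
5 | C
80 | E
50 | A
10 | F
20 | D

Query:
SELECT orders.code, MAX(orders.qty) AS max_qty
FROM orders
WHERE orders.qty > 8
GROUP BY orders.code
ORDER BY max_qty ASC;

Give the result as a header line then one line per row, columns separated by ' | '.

== RESULT ==
orders.code | max_qty
X1 | 70

Derivation:
After WHERE (1 rows):
orders.owner | orders.code | orders.qty
carol | X1 | 70
After GROUP BY (1 rows):
orders.code | max_qty
X1 | 70
After ORDER BY (1 rows):
orders.code | max_qty
X1 | 70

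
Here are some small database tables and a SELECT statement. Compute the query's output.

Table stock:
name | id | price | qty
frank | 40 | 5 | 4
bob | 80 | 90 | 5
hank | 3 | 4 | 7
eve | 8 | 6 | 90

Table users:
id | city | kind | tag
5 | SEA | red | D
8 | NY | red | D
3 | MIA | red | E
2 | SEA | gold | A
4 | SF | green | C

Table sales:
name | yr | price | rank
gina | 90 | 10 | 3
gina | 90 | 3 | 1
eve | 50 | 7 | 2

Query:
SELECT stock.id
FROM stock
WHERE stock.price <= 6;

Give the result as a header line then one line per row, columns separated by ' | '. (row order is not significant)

== RESULT ==
stock.id
40
3
8

Derivation:
After WHERE (3 rows):
stock.name | stock.id | stock.price | stock.qty
frank | 40 | 5 | 4
hank | 3 | 4 | 7
eve | 8 | 6 | 90
After SELECT (3 rows):
stock.id
40
3
8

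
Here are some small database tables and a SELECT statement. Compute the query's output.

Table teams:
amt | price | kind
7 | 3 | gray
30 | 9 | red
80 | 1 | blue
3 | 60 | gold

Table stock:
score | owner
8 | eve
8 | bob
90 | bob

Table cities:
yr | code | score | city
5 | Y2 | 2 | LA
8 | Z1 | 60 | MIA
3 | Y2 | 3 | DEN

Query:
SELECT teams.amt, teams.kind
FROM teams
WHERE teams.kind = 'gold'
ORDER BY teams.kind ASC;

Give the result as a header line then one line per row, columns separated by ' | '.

After WHERE (1 rows):
teams.amt | teams.price | teams.kind
3 | 60 | gold
After SELECT (1 rows):
teams.amt | teams.kind
3 | gold
After ORDER BY (1 rows):
teams.amt | teams.kind
3 | gold

== RESULT ==
teams.amt | teams.kind
3 | gold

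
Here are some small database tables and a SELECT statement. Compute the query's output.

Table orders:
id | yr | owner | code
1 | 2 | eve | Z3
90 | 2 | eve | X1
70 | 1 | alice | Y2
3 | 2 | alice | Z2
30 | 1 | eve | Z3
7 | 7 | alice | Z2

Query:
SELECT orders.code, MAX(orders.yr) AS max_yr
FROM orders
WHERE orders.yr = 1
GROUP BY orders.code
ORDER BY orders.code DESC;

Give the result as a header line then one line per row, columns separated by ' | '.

== RESULT ==
orders.code | max_yr
Z3 | 1
Y2 | 1

Derivation:
After WHERE (2 rows):
orders.id | orders.yr | orders.owner | orders.code
70 | 1 | alice | Y2
30 | 1 | eve | Z3
After GROUP BY (2 rows):
orders.code | max_yr
Y2 | 1
Z3 | 1
After ORDER BY (2 rows):
orders.code | max_yr
Z3 | 1
Y2 | 1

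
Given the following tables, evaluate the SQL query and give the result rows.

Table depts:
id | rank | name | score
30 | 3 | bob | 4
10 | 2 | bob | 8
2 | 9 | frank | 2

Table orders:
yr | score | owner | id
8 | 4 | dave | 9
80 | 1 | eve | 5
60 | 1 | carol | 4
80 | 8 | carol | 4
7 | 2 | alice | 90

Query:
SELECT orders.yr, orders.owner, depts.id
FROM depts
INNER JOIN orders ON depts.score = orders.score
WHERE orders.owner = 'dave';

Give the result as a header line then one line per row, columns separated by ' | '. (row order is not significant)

After JOIN orders (3 rows):
depts.id | depts.rank | depts.name | depts.score | orders.yr | orders.score | orders.owner | orders.id
30 | 3 | bob | 4 | 8 | 4 | dave | 9
10 | 2 | bob | 8 | 80 | 8 | carol | 4
2 | 9 | frank | 2 | 7 | 2 | alice | 90
After WHERE (1 rows):
depts.id | depts.rank | depts.name | depts.score | orders.yr | orders.score | orders.owner | orders.id
30 | 3 | bob | 4 | 8 | 4 | dave | 9
After SELECT (1 rows):
orders.yr | orders.owner | depts.id
8 | dave | 30

== RESULT ==
orders.yr | orders.owner | depts.id
8 | dave | 30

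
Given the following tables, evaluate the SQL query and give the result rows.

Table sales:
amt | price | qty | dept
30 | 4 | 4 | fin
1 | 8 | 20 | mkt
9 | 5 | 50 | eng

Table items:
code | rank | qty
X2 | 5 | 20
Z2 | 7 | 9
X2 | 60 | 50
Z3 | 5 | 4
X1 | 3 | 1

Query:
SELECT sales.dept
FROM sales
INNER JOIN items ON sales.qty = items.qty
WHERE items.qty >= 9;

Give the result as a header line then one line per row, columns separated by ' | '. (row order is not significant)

== RESULT ==
sales.dept
mkt
eng

Derivation:
After JOIN items (3 rows):
sales.amt | sales.price | sales.qty | sales.dept | items.code | items.rank | items.qty
30 | 4 | 4 | fin | Z3 | 5 | 4
1 | 8 | 20 | mkt | X2 | 5 | 20
9 | 5 | 50 | eng | X2 | 60 | 50
After WHERE (2 rows):
sales.amt | sales.price | sales.qty | sales.dept | items.code | items.rank | items.qty
1 | 8 | 20 | mkt | X2 | 5 | 20
9 | 5 | 50 | eng | X2 | 60 | 50
After SELECT (2 rows):
sales.dept
mkt
eng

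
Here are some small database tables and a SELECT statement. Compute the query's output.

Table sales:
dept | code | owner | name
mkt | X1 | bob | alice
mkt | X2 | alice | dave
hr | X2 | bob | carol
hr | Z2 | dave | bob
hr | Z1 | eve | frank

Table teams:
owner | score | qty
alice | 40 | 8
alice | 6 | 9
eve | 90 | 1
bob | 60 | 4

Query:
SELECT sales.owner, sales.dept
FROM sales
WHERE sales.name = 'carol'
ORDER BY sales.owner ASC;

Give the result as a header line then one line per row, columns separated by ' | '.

After WHERE (1 rows):
sales.dept | sales.code | sales.owner | sales.name
hr | X2 | bob | carol
After SELECT (1 rows):
sales.owner | sales.dept
bob | hr
After ORDER BY (1 rows):
sales.owner | sales.dept
bob | hr

== RESULT ==
sales.owner | sales.dept
bob | hr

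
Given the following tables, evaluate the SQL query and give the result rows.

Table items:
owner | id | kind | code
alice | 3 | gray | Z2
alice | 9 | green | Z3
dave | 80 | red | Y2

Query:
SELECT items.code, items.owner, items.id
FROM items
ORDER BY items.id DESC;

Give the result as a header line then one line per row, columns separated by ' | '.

== RESULT ==
items.code | items.owner | items.id
Y2 | dave | 80
Z3 | alice | 9
Z2 | alice | 3

Derivation:
After SELECT (3 rows):
items.code | items.owner | items.id
Z2 | alice | 3
Z3 | alice | 9
Y2 | dave | 80
After ORDER BY (3 rows):
items.code | items.owner | items.id
Y2 | dave | 80
Z3 | alice | 9
Z2 | alice | 3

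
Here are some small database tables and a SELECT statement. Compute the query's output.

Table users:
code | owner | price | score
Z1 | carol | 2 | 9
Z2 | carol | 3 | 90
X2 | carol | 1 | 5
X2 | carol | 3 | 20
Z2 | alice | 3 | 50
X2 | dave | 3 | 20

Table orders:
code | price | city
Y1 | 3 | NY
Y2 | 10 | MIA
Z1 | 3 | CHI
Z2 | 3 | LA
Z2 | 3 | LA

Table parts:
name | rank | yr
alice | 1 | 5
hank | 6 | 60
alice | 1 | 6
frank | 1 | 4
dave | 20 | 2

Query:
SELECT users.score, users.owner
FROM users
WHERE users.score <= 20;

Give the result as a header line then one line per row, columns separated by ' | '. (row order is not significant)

After WHERE (4 rows):
users.code | users.owner | users.price | users.score
Z1 | carol | 2 | 9
X2 | carol | 1 | 5
X2 | carol | 3 | 20
X2 | dave | 3 | 20
After SELECT (4 rows):
users.score | users.owner
9 | carol
5 | carol
20 | carol
20 | dave

== RESULT ==
users.score | users.owner
9 | carol
5 | carol
20 | carol
20 | dave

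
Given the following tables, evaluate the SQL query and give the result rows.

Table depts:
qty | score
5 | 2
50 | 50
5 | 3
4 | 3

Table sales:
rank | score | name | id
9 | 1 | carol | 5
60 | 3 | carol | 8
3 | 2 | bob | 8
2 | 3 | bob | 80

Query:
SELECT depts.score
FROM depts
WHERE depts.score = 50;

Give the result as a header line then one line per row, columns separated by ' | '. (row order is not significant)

== RESULT ==
depts.score
50

Derivation:
After WHERE (1 rows):
depts.qty | depts.score
50 | 50
After SELECT (1 rows):
depts.score
50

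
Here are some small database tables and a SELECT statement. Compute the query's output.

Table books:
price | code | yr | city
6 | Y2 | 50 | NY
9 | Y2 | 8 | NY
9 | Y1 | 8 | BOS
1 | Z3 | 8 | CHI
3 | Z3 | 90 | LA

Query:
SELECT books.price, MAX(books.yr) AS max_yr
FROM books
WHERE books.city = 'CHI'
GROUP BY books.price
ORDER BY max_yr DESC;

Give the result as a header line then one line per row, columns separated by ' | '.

After WHERE (1 rows):
books.price | books.code | books.yr | books.city
1 | Z3 | 8 | CHI
After GROUP BY (1 rows):
books.price | max_yr
1 | 8
After ORDER BY (1 rows):
books.price | max_yr
1 | 8

== RESULT ==
books.price | max_yr
1 | 8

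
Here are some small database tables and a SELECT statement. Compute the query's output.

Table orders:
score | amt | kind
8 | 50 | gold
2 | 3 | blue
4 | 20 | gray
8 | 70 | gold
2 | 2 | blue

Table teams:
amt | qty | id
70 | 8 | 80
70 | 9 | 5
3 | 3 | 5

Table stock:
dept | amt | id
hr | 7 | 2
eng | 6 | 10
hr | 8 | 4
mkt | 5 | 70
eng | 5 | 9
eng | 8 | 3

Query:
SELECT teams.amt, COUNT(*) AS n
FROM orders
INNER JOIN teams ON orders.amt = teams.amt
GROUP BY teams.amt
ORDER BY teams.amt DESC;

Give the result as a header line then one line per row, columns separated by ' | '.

After JOIN teams (3 rows):
orders.score | orders.amt | orders.kind | teams.amt | teams.qty | teams.id
2 | 3 | blue | 3 | 3 | 5
8 | 70 | gold | 70 | 8 | 80
8 | 70 | gold | 70 | 9 | 5
After GROUP BY (2 rows):
teams.amt | n
3 | 1
70 | 2
After ORDER BY (2 rows):
teams.amt | n
70 | 2
3 | 1

== RESULT ==
teams.amt | n
70 | 2
3 | 1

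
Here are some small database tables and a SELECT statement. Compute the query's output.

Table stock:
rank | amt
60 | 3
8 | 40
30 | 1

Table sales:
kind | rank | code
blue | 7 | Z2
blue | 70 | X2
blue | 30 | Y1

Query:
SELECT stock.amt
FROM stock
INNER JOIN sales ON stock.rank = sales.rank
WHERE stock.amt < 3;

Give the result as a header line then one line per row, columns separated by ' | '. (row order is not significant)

== RESULT ==
stock.amt
1

Derivation:
After JOIN sales (1 rows):
stock.rank | stock.amt | sales.kind | sales.rank | sales.code
30 | 1 | blue | 30 | Y1
After WHERE (1 rows):
stock.rank | stock.amt | sales.kind | sales.rank | sales.code
30 | 1 | blue | 30 | Y1
After SELECT (1 rows):
stock.amt
1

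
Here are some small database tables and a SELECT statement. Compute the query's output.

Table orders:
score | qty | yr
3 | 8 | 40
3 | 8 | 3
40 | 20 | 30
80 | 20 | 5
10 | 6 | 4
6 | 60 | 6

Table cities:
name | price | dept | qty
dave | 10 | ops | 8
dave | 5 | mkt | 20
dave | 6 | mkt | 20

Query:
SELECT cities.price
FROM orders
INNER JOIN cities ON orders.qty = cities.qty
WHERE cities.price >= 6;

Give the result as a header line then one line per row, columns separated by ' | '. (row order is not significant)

== RESULT ==
cities.price
10
10
6
6

Derivation:
After JOIN cities (6 rows):
orders.score | orders.qty | orders.yr | cities.name | cities.price | cities.dept | cities.qty
3 | 8 | 40 | dave | 10 | ops | 8
3 | 8 | 3 | dave | 10 | ops | 8
40 | 20 | 30 | dave | 5 | mkt | 20
40 | 20 | 30 | dave | 6 | mkt | 20
80 | 20 | 5 | dave | 5 | mkt | 20
80 | 20 | 5 | dave | 6 | mkt | 20
After WHERE (4 rows):
orders.score | orders.qty | orders.yr | cities.name | cities.price | cities.dept | cities.qty
3 | 8 | 40 | dave | 10 | ops | 8
3 | 8 | 3 | dave | 10 | ops | 8
40 | 20 | 30 | dave | 6 | mkt | 20
80 | 20 | 5 | dave | 6 | mkt | 20
After SELECT (4 rows):
cities.price
10
10
6
6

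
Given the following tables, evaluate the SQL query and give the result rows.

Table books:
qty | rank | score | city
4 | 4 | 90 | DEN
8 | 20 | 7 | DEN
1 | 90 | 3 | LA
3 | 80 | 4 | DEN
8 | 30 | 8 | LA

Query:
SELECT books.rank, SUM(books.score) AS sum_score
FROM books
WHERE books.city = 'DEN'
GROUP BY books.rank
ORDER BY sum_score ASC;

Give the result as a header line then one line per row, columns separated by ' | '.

== RESULT ==
books.rank | sum_score
80 | 4
20 | 7
4 | 90

Derivation:
After WHERE (3 rows):
books.qty | books.rank | books.score | books.city
4 | 4 | 90 | DEN
8 | 20 | 7 | DEN
3 | 80 | 4 | DEN
After GROUP BY (3 rows):
books.rank | sum_score
4 | 90
20 | 7
80 | 4
After ORDER BY (3 rows):
books.rank | sum_score
80 | 4
20 | 7
4 | 90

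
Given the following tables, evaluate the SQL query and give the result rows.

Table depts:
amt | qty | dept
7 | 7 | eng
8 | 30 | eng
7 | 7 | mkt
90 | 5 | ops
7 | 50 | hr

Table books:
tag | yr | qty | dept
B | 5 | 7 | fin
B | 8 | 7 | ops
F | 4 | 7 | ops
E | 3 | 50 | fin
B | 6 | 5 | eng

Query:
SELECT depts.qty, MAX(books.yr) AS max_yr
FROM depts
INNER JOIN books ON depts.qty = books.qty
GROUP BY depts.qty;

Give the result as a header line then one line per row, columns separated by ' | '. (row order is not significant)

After JOIN books (8 rows):
depts.amt | depts.qty | depts.dept | books.tag | books.yr | books.qty | books.dept
7 | 7 | eng | B | 5 | 7 | fin
7 | 7 | eng | B | 8 | 7 | ops
7 | 7 | eng | F | 4 | 7 | ops
7 | 7 | mkt | B | 5 | 7 | fin
7 | 7 | mkt | B | 8 | 7 | ops
7 | 7 | mkt | F | 4 | 7 | ops
90 | 5 | ops | B | 6 | 5 | eng
7 | 50 | hr | E | 3 | 50 | fin
After GROUP BY (3 rows):
depts.qty | max_yr
7 | 8
5 | 6
50 | 3

== RESULT ==
depts.qty | max_yr
7 | 8
5 | 6
50 | 3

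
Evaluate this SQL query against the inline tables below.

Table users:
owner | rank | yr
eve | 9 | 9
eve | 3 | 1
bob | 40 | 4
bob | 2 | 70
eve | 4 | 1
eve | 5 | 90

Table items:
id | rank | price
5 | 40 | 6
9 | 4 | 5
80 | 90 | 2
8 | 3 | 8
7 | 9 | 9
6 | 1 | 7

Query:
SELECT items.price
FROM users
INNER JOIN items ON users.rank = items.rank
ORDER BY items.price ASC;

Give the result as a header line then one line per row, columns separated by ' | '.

After JOIN items (4 rows):
users.owner | users.rank | users.yr | items.id | items.rank | items.price
eve | 9 | 9 | 7 | 9 | 9
eve | 3 | 1 | 8 | 3 | 8
bob | 40 | 4 | 5 | 40 | 6
eve | 4 | 1 | 9 | 4 | 5
After SELECT (4 rows):
items.price
9
8
6
5
After ORDER BY (4 rows):
items.price
5
6
8
9

== RESULT ==
items.price
5
6
8
9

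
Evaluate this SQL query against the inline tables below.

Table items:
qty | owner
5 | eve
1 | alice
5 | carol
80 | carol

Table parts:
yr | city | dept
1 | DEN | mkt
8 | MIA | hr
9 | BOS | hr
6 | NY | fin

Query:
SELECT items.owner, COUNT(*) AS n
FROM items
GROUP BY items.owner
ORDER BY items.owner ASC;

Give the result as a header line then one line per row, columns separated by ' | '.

== RESULT ==
items.owner | n
alice | 1
carol | 2
eve | 1

Derivation:
After GROUP BY (3 rows):
items.owner | n
eve | 1
alice | 1
carol | 2
After ORDER BY (3 rows):
items.owner | n
alice | 1
carol | 2
eve | 1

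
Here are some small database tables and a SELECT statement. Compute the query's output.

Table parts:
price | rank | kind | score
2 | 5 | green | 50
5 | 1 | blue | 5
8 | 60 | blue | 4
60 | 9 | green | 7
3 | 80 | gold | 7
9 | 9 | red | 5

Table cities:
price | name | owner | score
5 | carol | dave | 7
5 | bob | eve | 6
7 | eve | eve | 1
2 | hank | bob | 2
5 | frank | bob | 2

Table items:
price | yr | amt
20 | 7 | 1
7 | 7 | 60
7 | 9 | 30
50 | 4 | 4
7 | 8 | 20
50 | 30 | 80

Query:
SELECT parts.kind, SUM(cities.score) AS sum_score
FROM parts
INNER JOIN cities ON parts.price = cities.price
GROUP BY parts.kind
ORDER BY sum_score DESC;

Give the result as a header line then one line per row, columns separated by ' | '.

After JOIN cities (4 rows):
parts.price | parts.rank | parts.kind | parts.score | cities.price | cities.name | cities.owner | cities.score
2 | 5 | green | 50 | 2 | hank | bob | 2
5 | 1 | blue | 5 | 5 | carol | dave | 7
5 | 1 | blue | 5 | 5 | bob | eve | 6
5 | 1 | blue | 5 | 5 | frank | bob | 2
After GROUP BY (2 rows):
parts.kind | sum_score
green | 2
blue | 15
After ORDER BY (2 rows):
parts.kind | sum_score
blue | 15
green | 2

== RESULT ==
parts.kind | sum_score
blue | 15
green | 2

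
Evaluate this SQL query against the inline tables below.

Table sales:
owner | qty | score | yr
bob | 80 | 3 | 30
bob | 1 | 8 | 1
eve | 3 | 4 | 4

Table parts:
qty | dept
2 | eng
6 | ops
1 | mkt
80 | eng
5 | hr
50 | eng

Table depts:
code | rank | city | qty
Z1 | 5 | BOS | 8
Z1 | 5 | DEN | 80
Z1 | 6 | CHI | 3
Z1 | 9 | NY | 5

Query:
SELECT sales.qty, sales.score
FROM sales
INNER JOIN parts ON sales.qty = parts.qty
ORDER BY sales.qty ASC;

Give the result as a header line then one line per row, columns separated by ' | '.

After JOIN parts (2 rows):
sales.owner | sales.qty | sales.score | sales.yr | parts.qty | parts.dept
bob | 80 | 3 | 30 | 80 | eng
bob | 1 | 8 | 1 | 1 | mkt
After SELECT (2 rows):
sales.qty | sales.score
80 | 3
1 | 8
After ORDER BY (2 rows):
sales.qty | sales.score
1 | 8
80 | 3

== RESULT ==
sales.qty | sales.score
1 | 8
80 | 3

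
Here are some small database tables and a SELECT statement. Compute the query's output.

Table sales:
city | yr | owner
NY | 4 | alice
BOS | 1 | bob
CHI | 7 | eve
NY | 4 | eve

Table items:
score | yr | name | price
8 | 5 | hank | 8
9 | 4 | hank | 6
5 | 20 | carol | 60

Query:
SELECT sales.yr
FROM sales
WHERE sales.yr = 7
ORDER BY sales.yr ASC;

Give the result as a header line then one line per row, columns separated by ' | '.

== RESULT ==
sales.yr
7

Derivation:
After WHERE (1 rows):
sales.city | sales.yr | sales.owner
CHI | 7 | eve
After SELECT (1 rows):
sales.yr
7
After ORDER BY (1 rows):
sales.yr
7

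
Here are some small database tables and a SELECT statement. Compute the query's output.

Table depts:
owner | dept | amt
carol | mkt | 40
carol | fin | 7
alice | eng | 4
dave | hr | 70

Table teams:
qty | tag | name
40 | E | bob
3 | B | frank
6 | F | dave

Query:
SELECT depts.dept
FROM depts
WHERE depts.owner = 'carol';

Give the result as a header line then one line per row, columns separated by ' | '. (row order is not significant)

== RESULT ==
depts.dept
mkt
fin

Derivation:
After WHERE (2 rows):
depts.owner | depts.dept | depts.amt
carol | mkt | 40
carol | fin | 7
After SELECT (2 rows):
depts.dept
mkt
fin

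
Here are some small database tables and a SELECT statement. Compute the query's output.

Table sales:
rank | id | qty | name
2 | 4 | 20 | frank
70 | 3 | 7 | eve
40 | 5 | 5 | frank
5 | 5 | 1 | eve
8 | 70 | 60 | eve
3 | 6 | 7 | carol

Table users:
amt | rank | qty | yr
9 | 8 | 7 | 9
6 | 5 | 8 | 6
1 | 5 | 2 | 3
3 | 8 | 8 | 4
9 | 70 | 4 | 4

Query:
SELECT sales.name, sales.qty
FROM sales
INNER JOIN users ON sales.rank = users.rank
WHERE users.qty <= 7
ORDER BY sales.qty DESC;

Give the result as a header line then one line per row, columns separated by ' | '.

After JOIN users (5 rows):
sales.rank | sales.id | sales.qty | sales.name | users.amt | users.rank | users.qty | users.yr
70 | 3 | 7 | eve | 9 | 70 | 4 | 4
5 | 5 | 1 | eve | 6 | 5 | 8 | 6
5 | 5 | 1 | eve | 1 | 5 | 2 | 3
8 | 70 | 60 | eve | 9 | 8 | 7 | 9
8 | 70 | 60 | eve | 3 | 8 | 8 | 4
After WHERE (3 rows):
sales.rank | sales.id | sales.qty | sales.name | users.amt | users.rank | users.qty | users.yr
70 | 3 | 7 | eve | 9 | 70 | 4 | 4
5 | 5 | 1 | eve | 1 | 5 | 2 | 3
8 | 70 | 60 | eve | 9 | 8 | 7 | 9
After SELECT (3 rows):
sales.name | sales.qty
eve | 7
eve | 1
eve | 60
After ORDER BY (3 rows):
sales.name | sales.qty
eve | 60
eve | 7
eve | 1

== RESULT ==
sales.name | sales.qty
eve | 60
eve | 7
eve | 1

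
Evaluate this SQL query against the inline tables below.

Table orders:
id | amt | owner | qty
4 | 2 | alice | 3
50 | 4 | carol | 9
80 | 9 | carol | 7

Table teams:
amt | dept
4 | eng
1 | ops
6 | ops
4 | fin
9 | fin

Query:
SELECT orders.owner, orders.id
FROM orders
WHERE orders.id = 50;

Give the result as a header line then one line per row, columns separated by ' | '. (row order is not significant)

After WHERE (1 rows):
orders.id | orders.amt | orders.owner | orders.qty
50 | 4 | carol | 9
After SELECT (1 rows):
orders.owner | orders.id
carol | 50

== RESULT ==
orders.owner | orders.id
carol | 50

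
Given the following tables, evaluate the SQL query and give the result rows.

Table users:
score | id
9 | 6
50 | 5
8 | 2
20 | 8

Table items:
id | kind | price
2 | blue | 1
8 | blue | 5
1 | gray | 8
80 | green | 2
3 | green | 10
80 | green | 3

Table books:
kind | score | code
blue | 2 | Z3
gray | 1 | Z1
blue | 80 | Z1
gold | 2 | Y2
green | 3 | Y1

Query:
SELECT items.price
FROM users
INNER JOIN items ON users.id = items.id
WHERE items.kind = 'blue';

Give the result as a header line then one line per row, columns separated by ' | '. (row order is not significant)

== RESULT ==
items.price
1
5

Derivation:
After JOIN items (2 rows):
users.score | users.id | items.id | items.kind | items.price
8 | 2 | 2 | blue | 1
20 | 8 | 8 | blue | 5
After WHERE (2 rows):
users.score | users.id | items.id | items.kind | items.price
8 | 2 | 2 | blue | 1
20 | 8 | 8 | blue | 5
After SELECT (2 rows):
items.price
1
5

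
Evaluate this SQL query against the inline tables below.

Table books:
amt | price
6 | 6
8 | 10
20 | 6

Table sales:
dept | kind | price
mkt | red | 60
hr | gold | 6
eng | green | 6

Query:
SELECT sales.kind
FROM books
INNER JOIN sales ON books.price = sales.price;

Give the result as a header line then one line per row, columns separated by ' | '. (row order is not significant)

== RESULT ==
sales.kind
gold
green
gold
green

Derivation:
After JOIN sales (4 rows):
books.amt | books.price | sales.dept | sales.kind | sales.price
6 | 6 | hr | gold | 6
6 | 6 | eng | green | 6
20 | 6 | hr | gold | 6
20 | 6 | eng | green | 6
After SELECT (4 rows):
sales.kind
gold
green
gold
green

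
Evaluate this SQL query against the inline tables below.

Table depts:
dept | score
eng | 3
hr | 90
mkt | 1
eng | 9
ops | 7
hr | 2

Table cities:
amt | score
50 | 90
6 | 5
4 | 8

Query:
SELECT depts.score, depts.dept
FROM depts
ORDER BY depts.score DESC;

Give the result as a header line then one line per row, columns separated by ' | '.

== RESULT ==
depts.score | depts.dept
90 | hr
9 | eng
7 | ops
3 | eng
2 | hr
1 | mkt

Derivation:
After SELECT (6 rows):
depts.score | depts.dept
3 | eng
90 | hr
1 | mkt
9 | eng
7 | ops
2 | hr
After ORDER BY (6 rows):
depts.score | depts.dept
90 | hr
9 | eng
7 | ops
3 | eng
2 | hr
1 | mkt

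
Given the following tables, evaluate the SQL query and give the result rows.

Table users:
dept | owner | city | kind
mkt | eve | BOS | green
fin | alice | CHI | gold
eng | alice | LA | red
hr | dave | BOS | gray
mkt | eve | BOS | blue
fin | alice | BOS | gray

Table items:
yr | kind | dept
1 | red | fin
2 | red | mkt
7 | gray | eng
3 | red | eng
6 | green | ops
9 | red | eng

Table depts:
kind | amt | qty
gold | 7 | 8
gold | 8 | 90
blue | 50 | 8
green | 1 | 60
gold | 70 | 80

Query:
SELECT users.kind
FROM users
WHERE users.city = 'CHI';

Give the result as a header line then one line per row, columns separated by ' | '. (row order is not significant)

After WHERE (1 rows):
users.dept | users.owner | users.city | users.kind
fin | alice | CHI | gold
After SELECT (1 rows):
users.kind
gold

== RESULT ==
users.kind
gold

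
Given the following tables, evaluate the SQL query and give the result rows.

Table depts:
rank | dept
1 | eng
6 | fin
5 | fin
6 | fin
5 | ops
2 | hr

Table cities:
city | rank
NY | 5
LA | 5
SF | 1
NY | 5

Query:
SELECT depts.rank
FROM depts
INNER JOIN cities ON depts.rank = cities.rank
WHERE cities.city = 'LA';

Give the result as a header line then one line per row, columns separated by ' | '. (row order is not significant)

After JOIN cities (7 rows):
depts.rank | depts.dept | cities.city | cities.rank
1 | eng | SF | 1
5 | fin | NY | 5
5 | fin | LA | 5
5 | fin | NY | 5
5 | ops | NY | 5
5 | ops | LA | 5
5 | ops | NY | 5
After WHERE (2 rows):
depts.rank | depts.dept | cities.city | cities.rank
5 | fin | LA | 5
5 | ops | LA | 5
After SELECT (2 rows):
depts.rank
5
5

== RESULT ==
depts.rank
5
5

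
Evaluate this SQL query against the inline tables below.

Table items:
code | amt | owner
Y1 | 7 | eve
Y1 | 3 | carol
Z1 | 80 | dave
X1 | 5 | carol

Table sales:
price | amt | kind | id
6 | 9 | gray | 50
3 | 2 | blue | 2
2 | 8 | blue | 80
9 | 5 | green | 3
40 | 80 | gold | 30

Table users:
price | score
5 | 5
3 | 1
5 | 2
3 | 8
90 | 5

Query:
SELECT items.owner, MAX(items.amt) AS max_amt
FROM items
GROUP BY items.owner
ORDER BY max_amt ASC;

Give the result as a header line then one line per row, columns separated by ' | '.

After GROUP BY (3 rows):
items.owner | max_amt
eve | 7
carol | 5
dave | 80
After ORDER BY (3 rows):
items.owner | max_amt
carol | 5
eve | 7
dave | 80

== RESULT ==
items.owner | max_amt
carol | 5
eve | 7
dave | 80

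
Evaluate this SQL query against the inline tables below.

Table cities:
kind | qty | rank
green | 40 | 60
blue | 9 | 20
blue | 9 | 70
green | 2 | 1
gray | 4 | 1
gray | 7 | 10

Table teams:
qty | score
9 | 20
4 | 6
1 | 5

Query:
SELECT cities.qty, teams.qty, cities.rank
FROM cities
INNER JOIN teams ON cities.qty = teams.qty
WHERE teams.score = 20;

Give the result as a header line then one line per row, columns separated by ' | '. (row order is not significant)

After JOIN teams (3 rows):
cities.kind | cities.qty | cities.rank | teams.qty | teams.score
blue | 9 | 20 | 9 | 20
blue | 9 | 70 | 9 | 20
gray | 4 | 1 | 4 | 6
After WHERE (2 rows):
cities.kind | cities.qty | cities.rank | teams.qty | teams.score
blue | 9 | 20 | 9 | 20
blue | 9 | 70 | 9 | 20
After SELECT (2 rows):
cities.qty | teams.qty | cities.rank
9 | 9 | 20
9 | 9 | 70

== RESULT ==
cities.qty | teams.qty | cities.rank
9 | 9 | 20
9 | 9 | 70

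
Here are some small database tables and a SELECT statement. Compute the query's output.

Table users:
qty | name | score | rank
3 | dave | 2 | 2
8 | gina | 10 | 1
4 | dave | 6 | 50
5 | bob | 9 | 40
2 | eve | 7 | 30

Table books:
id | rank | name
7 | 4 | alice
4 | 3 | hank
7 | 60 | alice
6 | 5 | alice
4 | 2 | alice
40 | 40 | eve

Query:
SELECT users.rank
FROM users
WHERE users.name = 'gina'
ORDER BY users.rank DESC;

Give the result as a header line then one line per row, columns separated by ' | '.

After WHERE (1 rows):
users.qty | users.name | users.score | users.rank
8 | gina | 10 | 1
After SELECT (1 rows):
users.rank
1
After ORDER BY (1 rows):
users.rank
1

== RESULT ==
users.rank
1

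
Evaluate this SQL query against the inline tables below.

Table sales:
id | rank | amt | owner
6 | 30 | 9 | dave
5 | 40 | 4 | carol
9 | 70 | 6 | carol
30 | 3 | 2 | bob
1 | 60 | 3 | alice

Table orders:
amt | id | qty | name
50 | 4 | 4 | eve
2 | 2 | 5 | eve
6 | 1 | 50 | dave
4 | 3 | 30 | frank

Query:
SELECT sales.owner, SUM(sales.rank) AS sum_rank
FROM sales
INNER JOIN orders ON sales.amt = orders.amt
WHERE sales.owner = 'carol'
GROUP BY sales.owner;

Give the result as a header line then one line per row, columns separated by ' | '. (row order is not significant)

== RESULT ==
sales.owner | sum_rank
carol | 110

Derivation:
After JOIN orders (3 rows):
sales.id | sales.rank | sales.amt | sales.owner | orders.amt | orders.id | orders.qty | orders.name
5 | 40 | 4 | carol | 4 | 3 | 30 | frank
9 | 70 | 6 | carol | 6 | 1 | 50 | dave
30 | 3 | 2 | bob | 2 | 2 | 5 | eve
After WHERE (2 rows):
sales.id | sales.rank | sales.amt | sales.owner | orders.amt | orders.id | orders.qty | orders.name
5 | 40 | 4 | carol | 4 | 3 | 30 | frank
9 | 70 | 6 | carol | 6 | 1 | 50 | dave
After GROUP BY (1 rows):
sales.owner | sum_rank
carol | 110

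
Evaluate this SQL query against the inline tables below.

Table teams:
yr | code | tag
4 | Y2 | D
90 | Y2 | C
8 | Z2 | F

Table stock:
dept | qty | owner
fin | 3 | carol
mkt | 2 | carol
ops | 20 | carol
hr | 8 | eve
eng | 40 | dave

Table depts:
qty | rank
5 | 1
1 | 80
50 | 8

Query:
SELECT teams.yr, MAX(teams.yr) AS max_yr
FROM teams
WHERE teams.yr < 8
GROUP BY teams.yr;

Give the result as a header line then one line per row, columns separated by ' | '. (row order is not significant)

== RESULT ==
teams.yr | max_yr
4 | 4

Derivation:
After WHERE (1 rows):
teams.yr | teams.code | teams.tag
4 | Y2 | D
After GROUP BY (1 rows):
teams.yr | max_yr
4 | 4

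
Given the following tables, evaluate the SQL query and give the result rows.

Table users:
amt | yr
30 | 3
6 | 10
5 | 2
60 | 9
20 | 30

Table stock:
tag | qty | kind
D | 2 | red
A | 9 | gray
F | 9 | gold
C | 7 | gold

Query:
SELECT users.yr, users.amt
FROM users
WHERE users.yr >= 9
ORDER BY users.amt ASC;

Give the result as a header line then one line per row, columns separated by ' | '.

After WHERE (3 rows):
users.amt | users.yr
6 | 10
60 | 9
20 | 30
After SELECT (3 rows):
users.yr | users.amt
10 | 6
9 | 60
30 | 20
After ORDER BY (3 rows):
users.yr | users.amt
10 | 6
30 | 20
9 | 60

== RESULT ==
users.yr | users.amt
10 | 6
30 | 20
9 | 60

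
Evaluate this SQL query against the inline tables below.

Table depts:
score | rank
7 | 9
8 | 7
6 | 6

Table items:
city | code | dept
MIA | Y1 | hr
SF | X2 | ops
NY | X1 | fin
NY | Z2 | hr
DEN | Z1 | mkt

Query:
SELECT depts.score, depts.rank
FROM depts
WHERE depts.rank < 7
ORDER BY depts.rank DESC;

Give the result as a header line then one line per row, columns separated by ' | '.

== RESULT ==
depts.score | depts.rank
6 | 6

Derivation:
After WHERE (1 rows):
depts.score | depts.rank
6 | 6
After SELECT (1 rows):
depts.score | depts.rank
6 | 6
After ORDER BY (1 rows):
depts.score | depts.rank
6 | 6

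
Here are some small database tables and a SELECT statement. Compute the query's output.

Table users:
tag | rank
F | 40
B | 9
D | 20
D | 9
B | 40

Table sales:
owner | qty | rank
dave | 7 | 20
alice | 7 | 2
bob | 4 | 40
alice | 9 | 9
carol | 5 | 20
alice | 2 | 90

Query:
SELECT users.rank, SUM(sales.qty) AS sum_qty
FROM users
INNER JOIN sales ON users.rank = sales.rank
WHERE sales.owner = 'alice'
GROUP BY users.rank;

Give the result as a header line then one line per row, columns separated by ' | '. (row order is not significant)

After JOIN sales (6 rows):
users.tag | users.rank | sales.owner | sales.qty | sales.rank
F | 40 | bob | 4 | 40
B | 9 | alice | 9 | 9
D | 20 | dave | 7 | 20
D | 20 | carol | 5 | 20
D | 9 | alice | 9 | 9
B | 40 | bob | 4 | 40
After WHERE (2 rows):
users.tag | users.rank | sales.owner | sales.qty | sales.rank
B | 9 | alice | 9 | 9
D | 9 | alice | 9 | 9
After GROUP BY (1 rows):
users.rank | sum_qty
9 | 18

== RESULT ==
users.rank | sum_qty
9 | 18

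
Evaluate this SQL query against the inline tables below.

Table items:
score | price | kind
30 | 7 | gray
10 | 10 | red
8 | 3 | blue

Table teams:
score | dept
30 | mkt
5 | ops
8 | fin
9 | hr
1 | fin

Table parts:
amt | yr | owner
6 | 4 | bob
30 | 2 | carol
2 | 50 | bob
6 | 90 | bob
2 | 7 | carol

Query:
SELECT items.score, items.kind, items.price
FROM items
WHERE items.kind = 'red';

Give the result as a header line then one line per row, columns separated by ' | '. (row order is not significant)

After WHERE (1 rows):
items.score | items.price | items.kind
10 | 10 | red
After SELECT (1 rows):
items.score | items.kind | items.price
10 | red | 10

== RESULT ==
items.score | items.kind | items.price
10 | red | 10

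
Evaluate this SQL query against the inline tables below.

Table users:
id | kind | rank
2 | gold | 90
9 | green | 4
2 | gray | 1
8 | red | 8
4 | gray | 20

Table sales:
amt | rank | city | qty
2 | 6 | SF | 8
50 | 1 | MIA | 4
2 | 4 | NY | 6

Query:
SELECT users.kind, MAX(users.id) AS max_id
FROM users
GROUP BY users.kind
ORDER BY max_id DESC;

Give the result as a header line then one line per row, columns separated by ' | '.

After GROUP BY (4 rows):
users.kind | max_id
gold | 2
green | 9
gray | 4
red | 8
After ORDER BY (4 rows):
users.kind | max_id
green | 9
red | 8
gray | 4
gold | 2

== RESULT ==
users.kind | max_id
green | 9
red | 8
gray | 4
gold | 2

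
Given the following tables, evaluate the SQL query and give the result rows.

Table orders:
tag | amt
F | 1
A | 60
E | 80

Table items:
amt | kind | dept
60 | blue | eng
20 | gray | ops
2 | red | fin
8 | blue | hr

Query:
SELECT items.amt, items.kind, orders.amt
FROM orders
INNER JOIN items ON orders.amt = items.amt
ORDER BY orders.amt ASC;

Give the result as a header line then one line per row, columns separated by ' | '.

After JOIN items (1 rows):
orders.tag | orders.amt | items.amt | items.kind | items.dept
A | 60 | 60 | blue | eng
After SELECT (1 rows):
items.amt | items.kind | orders.amt
60 | blue | 60
After ORDER BY (1 rows):
items.amt | items.kind | orders.amt
60 | blue | 60

== RESULT ==
items.amt | items.kind | orders.amt
60 | blue | 60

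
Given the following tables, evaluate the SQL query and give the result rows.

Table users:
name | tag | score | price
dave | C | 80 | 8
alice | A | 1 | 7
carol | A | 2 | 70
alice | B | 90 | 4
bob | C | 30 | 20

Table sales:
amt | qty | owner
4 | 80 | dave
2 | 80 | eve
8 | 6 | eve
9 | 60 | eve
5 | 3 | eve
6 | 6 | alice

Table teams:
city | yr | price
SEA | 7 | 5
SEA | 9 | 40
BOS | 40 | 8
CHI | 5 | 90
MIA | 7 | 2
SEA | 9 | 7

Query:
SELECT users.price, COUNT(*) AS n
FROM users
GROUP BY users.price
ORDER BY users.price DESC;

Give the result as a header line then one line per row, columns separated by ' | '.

== RESULT ==
users.price | n
70 | 1
20 | 1
8 | 1
7 | 1
4 | 1

Derivation:
After GROUP BY (5 rows):
users.price | n
8 | 1
7 | 1
70 | 1
4 | 1
20 | 1
After ORDER BY (5 rows):
users.price | n
70 | 1
20 | 1
8 | 1
7 | 1
4 | 1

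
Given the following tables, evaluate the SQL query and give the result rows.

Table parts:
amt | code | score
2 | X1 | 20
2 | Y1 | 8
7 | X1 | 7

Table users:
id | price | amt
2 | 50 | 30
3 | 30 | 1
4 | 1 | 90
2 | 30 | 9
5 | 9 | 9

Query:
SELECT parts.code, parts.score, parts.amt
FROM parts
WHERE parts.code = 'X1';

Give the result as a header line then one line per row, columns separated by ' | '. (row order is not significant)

After WHERE (2 rows):
parts.amt | parts.code | parts.score
2 | X1 | 20
7 | X1 | 7
After SELECT (2 rows):
parts.code | parts.score | parts.amt
X1 | 20 | 2
X1 | 7 | 7

== RESULT ==
parts.code | parts.score | parts.amt
X1 | 20 | 2
X1 | 7 | 7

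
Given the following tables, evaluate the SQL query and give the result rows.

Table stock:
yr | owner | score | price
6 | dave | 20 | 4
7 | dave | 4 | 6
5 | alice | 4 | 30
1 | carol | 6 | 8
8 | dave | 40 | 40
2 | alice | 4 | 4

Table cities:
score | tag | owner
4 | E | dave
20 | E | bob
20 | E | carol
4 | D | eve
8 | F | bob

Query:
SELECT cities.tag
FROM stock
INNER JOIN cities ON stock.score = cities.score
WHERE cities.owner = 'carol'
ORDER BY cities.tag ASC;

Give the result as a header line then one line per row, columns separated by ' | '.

After JOIN cities (8 rows):
stock.yr | stock.owner | stock.score | stock.price | cities.score | cities.tag | cities.owner
6 | dave | 20 | 4 | 20 | E | bob
6 | dave | 20 | 4 | 20 | E | carol
7 | dave | 4 | 6 | 4 | E | dave
7 | dave | 4 | 6 | 4 | D | eve
5 | alice | 4 | 30 | 4 | E | dave
5 | alice | 4 | 30 | 4 | D | eve
2 | alice | 4 | 4 | 4 | E | dave
2 | alice | 4 | 4 | 4 | D | eve
After WHERE (1 rows):
stock.yr | stock.owner | stock.score | stock.price | cities.score | cities.tag | cities.owner
6 | dave | 20 | 4 | 20 | E | carol
After SELECT (1 rows):
cities.tag
E
After ORDER BY (1 rows):
cities.tag
E

== RESULT ==
cities.tag
E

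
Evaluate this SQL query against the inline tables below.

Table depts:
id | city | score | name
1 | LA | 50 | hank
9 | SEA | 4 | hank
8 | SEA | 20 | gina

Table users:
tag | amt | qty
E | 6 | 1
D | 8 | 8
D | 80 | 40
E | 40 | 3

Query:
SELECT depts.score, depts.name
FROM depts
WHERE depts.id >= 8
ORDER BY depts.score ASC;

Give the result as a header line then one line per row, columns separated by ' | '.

== RESULT ==
depts.score | depts.name
4 | hank
20 | gina

Derivation:
After WHERE (2 rows):
depts.id | depts.city | depts.score | depts.name
9 | SEA | 4 | hank
8 | SEA | 20 | gina
After SELECT (2 rows):
depts.score | depts.name
4 | hank
20 | gina
After ORDER BY (2 rows):
depts.score | depts.name
4 | hank
20 | gina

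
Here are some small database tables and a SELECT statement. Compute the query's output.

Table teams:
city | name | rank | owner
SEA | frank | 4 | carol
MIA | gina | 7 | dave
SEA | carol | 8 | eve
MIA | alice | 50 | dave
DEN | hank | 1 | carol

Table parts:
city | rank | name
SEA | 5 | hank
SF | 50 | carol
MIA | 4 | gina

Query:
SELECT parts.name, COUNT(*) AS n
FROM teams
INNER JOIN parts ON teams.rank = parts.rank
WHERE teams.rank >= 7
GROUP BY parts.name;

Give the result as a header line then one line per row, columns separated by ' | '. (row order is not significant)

== RESULT ==
parts.name | n
carol | 1

Derivation:
After JOIN parts (2 rows):
teams.city | teams.name | teams.rank | teams.owner | parts.city | parts.rank | parts.name
SEA | frank | 4 | carol | MIA | 4 | gina
MIA | alice | 50 | dave | SF | 50 | carol
After WHERE (1 rows):
teams.city | teams.name | teams.rank | teams.owner | parts.city | parts.rank | parts.name
MIA | alice | 50 | dave | SF | 50 | carol
After GROUP BY (1 rows):
parts.name | n
carol | 1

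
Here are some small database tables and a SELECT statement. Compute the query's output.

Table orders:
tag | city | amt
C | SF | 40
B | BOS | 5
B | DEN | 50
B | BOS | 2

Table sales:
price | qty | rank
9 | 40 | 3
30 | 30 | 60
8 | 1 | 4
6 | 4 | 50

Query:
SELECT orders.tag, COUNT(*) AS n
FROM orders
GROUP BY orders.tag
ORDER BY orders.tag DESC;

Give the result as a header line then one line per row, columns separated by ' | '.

After GROUP BY (2 rows):
orders.tag | n
C | 1
B | 3
After ORDER BY (2 rows):
orders.tag | n
C | 1
B | 3

== RESULT ==
orders.tag | n
C | 1
B | 3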